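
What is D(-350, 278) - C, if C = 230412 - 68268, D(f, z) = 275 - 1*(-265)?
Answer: -161604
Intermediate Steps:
D(f, z) = 540 (D(f, z) = 275 + 265 = 540)
C = 162144
D(-350, 278) - C = 540 - 1*162144 = 540 - 162144 = -161604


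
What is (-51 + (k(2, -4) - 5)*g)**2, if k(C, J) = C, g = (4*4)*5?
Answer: 84681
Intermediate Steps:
g = 80 (g = 16*5 = 80)
(-51 + (k(2, -4) - 5)*g)**2 = (-51 + (2 - 5)*80)**2 = (-51 - 3*80)**2 = (-51 - 240)**2 = (-291)**2 = 84681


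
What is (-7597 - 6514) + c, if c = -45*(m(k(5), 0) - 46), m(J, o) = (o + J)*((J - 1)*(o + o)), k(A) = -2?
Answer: -12041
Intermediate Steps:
m(J, o) = 2*o*(-1 + J)*(J + o) (m(J, o) = (J + o)*((-1 + J)*(2*o)) = (J + o)*(2*o*(-1 + J)) = 2*o*(-1 + J)*(J + o))
c = 2070 (c = -45*(2*0*((-2)**2 - 1*(-2) - 1*0 - 2*0) - 46) = -45*(2*0*(4 + 2 + 0 + 0) - 46) = -45*(2*0*6 - 46) = -45*(0 - 46) = -45*(-46) = 2070)
(-7597 - 6514) + c = (-7597 - 6514) + 2070 = -14111 + 2070 = -12041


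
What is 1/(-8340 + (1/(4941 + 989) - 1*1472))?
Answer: -5930/58185159 ≈ -0.00010192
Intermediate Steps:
1/(-8340 + (1/(4941 + 989) - 1*1472)) = 1/(-8340 + (1/5930 - 1472)) = 1/(-8340 - 8728959/5930) = 1/(-58185159/5930) = -5930/58185159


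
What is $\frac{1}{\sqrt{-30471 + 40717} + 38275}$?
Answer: $\frac{38275}{1464965379} - \frac{\sqrt{10246}}{1464965379} \approx 2.6058 \cdot 10^{-5}$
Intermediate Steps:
$\frac{1}{\sqrt{-30471 + 40717} + 38275} = \frac{1}{\sqrt{10246} + 38275} = \frac{1}{38275 + \sqrt{10246}}$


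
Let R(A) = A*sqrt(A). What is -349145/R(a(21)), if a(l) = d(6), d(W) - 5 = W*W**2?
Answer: -349145*sqrt(221)/48841 ≈ -106.27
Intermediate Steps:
d(W) = 5 + W**3 (d(W) = 5 + W*W**2 = 5 + W**3)
a(l) = 221 (a(l) = 5 + 6**3 = 5 + 216 = 221)
R(A) = A**(3/2)
-349145/R(a(21)) = -349145*sqrt(221)/48841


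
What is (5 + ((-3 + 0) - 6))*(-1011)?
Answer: 4044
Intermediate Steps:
(5 + ((-3 + 0) - 6))*(-1011) = (5 + (-3 - 6))*(-1011) = (5 - 9)*(-1011) = -4*(-1011) = 4044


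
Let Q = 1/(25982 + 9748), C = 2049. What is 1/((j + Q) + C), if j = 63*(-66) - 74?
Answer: -35730/77998589 ≈ -0.00045808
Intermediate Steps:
Q = 1/35730 ≈ 2.7988e-5
j = -4232 (j = -4158 - 74 = -4232)
1/((j + Q) + C) = 1/((-4232 + 1/35730) + 2049) = 1/(-151209359/35730 + 2049) = 1/(-77998589/35730) = -35730/77998589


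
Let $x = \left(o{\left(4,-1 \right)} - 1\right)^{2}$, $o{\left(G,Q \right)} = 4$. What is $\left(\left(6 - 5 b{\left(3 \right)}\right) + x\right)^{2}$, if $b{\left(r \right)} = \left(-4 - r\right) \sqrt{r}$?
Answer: $3900 + 1050 \sqrt{3} \approx 5718.7$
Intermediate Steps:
$x = 9$ ($x = \left(4 - 1\right)^{2} = 3^{2} = 9$)
$b{\left(r \right)} = \sqrt{r} \left(-4 - r\right)$
$\left(\left(6 - 5 b{\left(3 \right)}\right) + x\right)^{2} = \left(\left(6 - 5 \sqrt{3} \left(-4 - 3\right)\right) + 9\right)^{2} = \left(\left(6 - 5 \sqrt{3} \left(-7\right)\right) + 9\right)^{2} = \left(\left(6 - 5 \left(- 7 \sqrt{3}\right)\right) + 9\right)^{2} = \left(\left(6 + 35 \sqrt{3}\right) + 9\right)^{2} = \left(15 + 35 \sqrt{3}\right)^{2}$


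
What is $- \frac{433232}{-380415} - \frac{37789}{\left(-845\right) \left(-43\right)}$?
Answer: $\frac{273196457}{2764475805} \approx 0.098824$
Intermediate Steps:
$- \frac{433232}{-380415} - \frac{37789}{\left(-845\right) \left(-43\right)} = \left(-433232\right) \left(- \frac{1}{380415}\right) - \frac{37789}{36335} = \frac{433232}{380415} - \frac{37789}{36335} = \frac{273196457}{2764475805}$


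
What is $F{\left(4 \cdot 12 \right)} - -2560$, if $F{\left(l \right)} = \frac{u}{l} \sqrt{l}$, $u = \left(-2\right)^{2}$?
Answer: $2560 + \frac{\sqrt{3}}{3} \approx 2560.6$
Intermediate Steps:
$u = 4$
$F{\left(l \right)} = \frac{4}{\sqrt{l}}$ ($F{\left(l \right)} = \frac{4}{l} \sqrt{l} = \frac{4}{\sqrt{l}}$)
$F{\left(4 \cdot 12 \right)} - -2560 = \frac{4}{4 \sqrt{3}} - -2560 = \frac{4}{4 \sqrt{3}} + 2560 = 4 \frac{\sqrt{3}}{12} + 2560 = \frac{\sqrt{3}}{3} + 2560 = 2560 + \frac{\sqrt{3}}{3}$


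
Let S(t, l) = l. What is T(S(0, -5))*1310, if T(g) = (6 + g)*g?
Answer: -6550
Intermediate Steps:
T(g) = g*(6 + g)
T(S(0, -5))*1310 = -5*(6 - 5)*1310 = -5*1*1310 = -5*1310 = -6550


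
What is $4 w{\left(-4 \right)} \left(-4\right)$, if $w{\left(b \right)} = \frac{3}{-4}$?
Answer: $12$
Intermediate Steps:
$w{\left(b \right)} = - \frac{3}{4}$ ($w{\left(b \right)} = 3 \left(- \frac{1}{4}\right) = - \frac{3}{4}$)
$4 w{\left(-4 \right)} \left(-4\right) = 4 \left(- \frac{3}{4}\right) \left(-4\right) = \left(-3\right) \left(-4\right) = 12$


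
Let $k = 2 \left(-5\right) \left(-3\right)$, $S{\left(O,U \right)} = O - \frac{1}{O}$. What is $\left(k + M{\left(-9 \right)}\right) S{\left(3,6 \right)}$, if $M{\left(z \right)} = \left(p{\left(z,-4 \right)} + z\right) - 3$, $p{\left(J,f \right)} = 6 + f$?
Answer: $\frac{160}{3} \approx 53.333$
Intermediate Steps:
$M{\left(z \right)} = -1 + z$ ($M{\left(z \right)} = \left(\left(6 - 4\right) + z\right) - 3 = \left(2 + z\right) - 3 = -1 + z$)
$k = 30$ ($k = \left(-10\right) \left(-3\right) = 30$)
$\left(k + M{\left(-9 \right)}\right) S{\left(3,6 \right)} = \left(30 - 10\right) \left(3 - \frac{1}{3}\right) = 20 \left(3 - \frac{1}{3}\right) = 20 \cdot \frac{8}{3} = \frac{160}{3}$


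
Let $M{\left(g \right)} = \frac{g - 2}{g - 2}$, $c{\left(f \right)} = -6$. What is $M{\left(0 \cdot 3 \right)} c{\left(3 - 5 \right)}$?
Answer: $-6$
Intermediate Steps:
$M{\left(g \right)} = 1$ ($M{\left(g \right)} = \frac{-2 + g}{-2 + g} = 1$)
$M{\left(0 \cdot 3 \right)} c{\left(3 - 5 \right)} = 1 \left(-6\right) = -6$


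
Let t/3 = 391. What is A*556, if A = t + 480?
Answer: 919068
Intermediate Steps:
t = 1173 (t = 3*391 = 1173)
A = 1653 (A = 1173 + 480 = 1653)
A*556 = 1653*556 = 919068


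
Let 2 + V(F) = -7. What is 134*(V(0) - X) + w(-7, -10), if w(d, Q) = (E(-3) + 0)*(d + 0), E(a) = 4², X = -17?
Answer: 960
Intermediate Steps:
E(a) = 16
V(F) = -9 (V(F) = -2 - 7 = -9)
w(d, Q) = 16*d (w(d, Q) = (16 + 0)*(d + 0) = 16*d)
134*(V(0) - X) + w(-7, -10) = 134*(-9 - 1*(-17)) + 16*(-7) = 134*(-9 + 17) - 112 = 134*8 - 112 = 1072 - 112 = 960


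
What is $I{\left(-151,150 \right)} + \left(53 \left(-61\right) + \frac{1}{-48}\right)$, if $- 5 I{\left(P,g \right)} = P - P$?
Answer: $- \frac{155185}{48} \approx -3233.0$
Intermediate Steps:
$I{\left(P,g \right)} = 0$ ($I{\left(P,g \right)} = - \frac{P - P}{5} = \left(- \frac{1}{5}\right) 0 = 0$)
$I{\left(-151,150 \right)} + \left(53 \left(-61\right) + \frac{1}{-48}\right) = 0 + \left(53 \left(-61\right) + \frac{1}{-48}\right) = 0 - \frac{155185}{48} = - \frac{155185}{48}$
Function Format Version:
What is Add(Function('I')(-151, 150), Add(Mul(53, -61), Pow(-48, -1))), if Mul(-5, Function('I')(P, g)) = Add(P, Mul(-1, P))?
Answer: Rational(-155185, 48) ≈ -3233.0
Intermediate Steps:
Function('I')(P, g) = 0 (Function('I')(P, g) = Mul(Rational(-1, 5), Add(P, Mul(-1, P))) = Mul(Rational(-1, 5), 0) = 0)
Add(Function('I')(-151, 150), Add(Mul(53, -61), Pow(-48, -1))) = Add(0, Add(Mul(53, -61), Pow(-48, -1))) = Add(0, Add(-3233, Rational(-1, 48))) = Add(0, Rational(-155185, 48)) = Rational(-155185, 48)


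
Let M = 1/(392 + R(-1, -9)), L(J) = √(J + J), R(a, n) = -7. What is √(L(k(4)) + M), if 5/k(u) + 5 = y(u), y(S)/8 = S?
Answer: √(3465 + 148225*√30)/1155 ≈ 0.78178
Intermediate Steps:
y(S) = 8*S
k(u) = 5/(-5 + 8*u)
L(J) = √2*√J (L(J) = √(2*J) = √2*√J)
M = 1/385 (M = 1/(392 - 7) = 1/385 ≈ 0.0025974)
√(L(k(4)) + M) = √(√2*√(5/(-5 + 8*4)) + 1/385) = √(√2*√(5/(-5 + 32)) + 1/385) = √(√2*√(5/27) + 1/385) = √(√2*(√15/9) + 1/385) = √(√30/9 + 1/385) = √(1/385 + √30/9)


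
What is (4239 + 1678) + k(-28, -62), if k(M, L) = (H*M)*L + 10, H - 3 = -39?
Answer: -56569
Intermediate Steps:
H = -36 (H = 3 - 39 = -36)
k(M, L) = 10 - 36*L*M (k(M, L) = (-36*M)*L + 10 = -36*L*M + 10 = 10 - 36*L*M)
(4239 + 1678) + k(-28, -62) = (4239 + 1678) + (10 - 36*(-62)*(-28)) = 5917 + (10 - 62496) = 5917 - 62486 = -56569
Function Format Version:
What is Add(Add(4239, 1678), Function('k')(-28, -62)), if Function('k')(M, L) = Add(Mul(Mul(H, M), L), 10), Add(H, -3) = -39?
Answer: -56569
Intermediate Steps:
H = -36 (H = Add(3, -39) = -36)
Function('k')(M, L) = Add(10, Mul(-36, L, M)) (Function('k')(M, L) = Add(Mul(Mul(-36, M), L), 10) = Add(Mul(-36, L, M), 10) = Add(10, Mul(-36, L, M)))
Add(Add(4239, 1678), Function('k')(-28, -62)) = Add(Add(4239, 1678), Add(10, Mul(-36, -62, -28))) = Add(5917, Add(10, -62496)) = Add(5917, -62486) = -56569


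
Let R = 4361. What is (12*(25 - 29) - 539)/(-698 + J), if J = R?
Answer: -587/3663 ≈ -0.16025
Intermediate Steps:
J = 4361
(12*(25 - 29) - 539)/(-698 + J) = (12*(25 - 29) - 539)/(-698 + 4361) = (12*(-4) - 539)/3663 = (-48 - 539)*(1/3663) = -587*1/3663 = -587/3663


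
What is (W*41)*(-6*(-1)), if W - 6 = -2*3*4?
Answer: -4428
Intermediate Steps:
W = -18 (W = 6 - 2*3*4 = 6 - 6*4 = 6 - 24 = -18)
(W*41)*(-6*(-1)) = (-18*41)*(-6*(-1)) = -738*6 = -4428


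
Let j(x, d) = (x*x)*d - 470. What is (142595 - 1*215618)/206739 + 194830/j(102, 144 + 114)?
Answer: -25949565526/92473045353 ≈ -0.28062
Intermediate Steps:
j(x, d) = -470 + d*x**2 (j(x, d) = x**2*d - 470 = d*x**2 - 470 = -470 + d*x**2)
(142595 - 1*215618)/206739 + 194830/j(102, 144 + 114) = (142595 - 1*215618)/206739 + 194830/(-470 + (144 + 114)*102**2) = (142595 - 215618)*(1/206739) + 194830/(-470 + 258*10404) = -73023*1/206739 + 194830/(-470 + 2684232) = -24341/68913 + 194830/2683762 = -24341/68913 + 194830*(1/2683762) = -24341/68913 + 97415/1341881 = -25949565526/92473045353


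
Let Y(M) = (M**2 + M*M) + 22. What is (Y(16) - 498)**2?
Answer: 1296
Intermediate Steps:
Y(M) = 22 + 2*M**2 (Y(M) = (M**2 + M**2) + 22 = 2*M**2 + 22 = 22 + 2*M**2)
(Y(16) - 498)**2 = ((22 + 2*16**2) - 498)**2 = ((22 + 2*256) - 498)**2 = ((22 + 512) - 498)**2 = (534 - 498)**2 = 36**2 = 1296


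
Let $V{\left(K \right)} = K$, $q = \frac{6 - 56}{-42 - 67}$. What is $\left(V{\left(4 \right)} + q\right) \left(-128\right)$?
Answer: $- \frac{62208}{109} \approx -570.72$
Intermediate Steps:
$q = \frac{50}{109}$ ($q = - \frac{50}{-109} = \left(-50\right) \left(- \frac{1}{109}\right) = \frac{50}{109} \approx 0.45872$)
$\left(V{\left(4 \right)} + q\right) \left(-128\right) = \left(4 + \frac{50}{109}\right) \left(-128\right) = \frac{486}{109} \left(-128\right) = - \frac{62208}{109}$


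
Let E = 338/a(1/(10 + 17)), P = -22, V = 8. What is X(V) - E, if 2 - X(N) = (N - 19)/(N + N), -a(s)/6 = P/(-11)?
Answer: 1481/48 ≈ 30.854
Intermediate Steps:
a(s) = -12 (a(s) = -(-132)/(-11) = -(-132)*(-1)/11 = -6*2 = -12)
X(N) = 2 - (-19 + N)/(2*N) (X(N) = 2 - (N - 19)/(N + N) = 2 - (-19 + N)/(2*N))
E = -169/6 (E = 338/(-12) = 338*(-1/12) = -169/6 ≈ -28.167)
X(V) - E = (½)*(19 + 3*8)/8 - 1*(-169/6) = (½)*(⅛)*(19 + 24) + 169/6 = (½)*(⅛)*43 + 169/6 = 43/16 + 169/6 = 1481/48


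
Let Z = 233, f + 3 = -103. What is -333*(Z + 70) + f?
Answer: -101005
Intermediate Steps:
f = -106 (f = -3 - 103 = -106)
-333*(Z + 70) + f = -333*(233 + 70) - 106 = -333*303 - 106 = -100899 - 106 = -101005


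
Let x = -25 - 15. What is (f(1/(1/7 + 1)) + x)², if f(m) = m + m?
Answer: 23409/16 ≈ 1463.1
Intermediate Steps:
x = -40
f(m) = 2*m
(f(1/(1/7 + 1)) + x)² = (2/(1/7 + 1) - 40)² = (2/(⅐ + 1) - 40)² = (2/(8/7) - 40)² = (2*(7/8) - 40)² = (7/4 - 40)² = (-153/4)² = 23409/16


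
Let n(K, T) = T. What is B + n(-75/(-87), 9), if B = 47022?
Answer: 47031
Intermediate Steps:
B + n(-75/(-87), 9) = 47022 + 9 = 47031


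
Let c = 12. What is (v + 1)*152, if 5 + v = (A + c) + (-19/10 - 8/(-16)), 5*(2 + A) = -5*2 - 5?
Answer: 1216/5 ≈ 243.20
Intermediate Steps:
A = -5 (A = -2 + (-5*2 - 5)/5 = -2 + (-10 - 5)/5 = -2 + (1/5)*(-15) = -2 - 3 = -5)
v = 3/5 (v = -5 + ((-5 + 12) + (-19/10 - 8/(-16))) = -5 + (7 + (-19*1/10 - 8*(-1/16))) = -5 + (7 + (-19/10 + 1/2)) = -5 + (7 - 7/5) = -5 + 28/5 = 3/5 ≈ 0.60000)
(v + 1)*152 = (3/5 + 1)*152 = (8/5)*152 = 1216/5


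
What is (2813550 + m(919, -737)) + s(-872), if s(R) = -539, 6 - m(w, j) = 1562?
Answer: 2811455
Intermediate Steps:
m(w, j) = -1556 (m(w, j) = 6 - 1*1562 = 6 - 1562 = -1556)
(2813550 + m(919, -737)) + s(-872) = (2813550 - 1556) - 539 = 2811994 - 539 = 2811455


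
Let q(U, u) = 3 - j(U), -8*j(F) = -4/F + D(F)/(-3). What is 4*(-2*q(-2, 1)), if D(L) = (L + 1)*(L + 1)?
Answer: -77/3 ≈ -25.667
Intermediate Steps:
D(L) = (1 + L)² (D(L) = (1 + L)*(1 + L) = (1 + L)²)
j(F) = 1/(2*F) + (1 + F)²/24 (j(F) = -(-4/F + (1 + F)²/(-3))/8 = -(-4/F + (1 + F)²*(-⅓))/8 = -(-4/F - (1 + F)²/3)/8 = 1/(2*F) + (1 + F)²/24)
q(U, u) = 3 - (12 + U*(1 + U)²)/(24*U)
4*(-2*q(-2, 1)) = 4*(-2*(3 - ½/(-2) - (1 - 2)²/24)) = 4*(-2*(3 - ½*(-½) - 1/24*(-1)²)) = 4*(-2*(3 + ¼ - 1/24*1)) = 4*(-2*(3 + ¼ - 1/24)) = 4*(-2*77/24) = 4*(-77/12) = -77/3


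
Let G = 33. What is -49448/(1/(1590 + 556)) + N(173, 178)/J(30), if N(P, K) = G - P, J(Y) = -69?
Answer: -7321963012/69 ≈ -1.0612e+8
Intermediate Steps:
N(P, K) = 33 - P
-49448/(1/(1590 + 556)) + N(173, 178)/J(30) = -49448/(1/(1590 + 556)) + (33 - 1*173)/(-69) = -49448/(1/2146) + (33 - 173)*(-1/69) = -49448/1/2146 - 140*(-1/69) = -49448*2146 + 140/69 = -106115408 + 140/69 = -7321963012/69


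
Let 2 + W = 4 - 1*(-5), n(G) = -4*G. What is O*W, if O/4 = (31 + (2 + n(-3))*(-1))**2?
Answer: 8092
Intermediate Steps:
O = 1156 (O = 4*(31 + (2 - 4*(-3))*(-1))**2 = 4*(31 + (2 + 12)*(-1))**2 = 4*(31 + 14*(-1))**2 = 4*(31 - 14)**2 = 4*17**2 = 4*289 = 1156)
W = 7 (W = -2 + (4 - 1*(-5)) = -2 + (4 + 5) = -2 + 9 = 7)
O*W = 1156*7 = 8092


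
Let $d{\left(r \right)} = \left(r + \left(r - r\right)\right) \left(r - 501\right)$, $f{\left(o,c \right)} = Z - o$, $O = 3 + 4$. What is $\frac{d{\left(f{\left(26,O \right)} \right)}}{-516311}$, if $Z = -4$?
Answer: $- \frac{15930}{516311} \approx -0.030854$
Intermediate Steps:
$O = 7$
$f{\left(o,c \right)} = -4 - o$
$d{\left(r \right)} = r \left(-501 + r\right)$ ($d{\left(r \right)} = \left(r + 0\right) \left(-501 + r\right) = r \left(-501 + r\right)$)
$\frac{d{\left(f{\left(26,O \right)} \right)}}{-516311} = \frac{\left(-4 - 26\right) \left(-501 - 30\right)}{-516311} = \left(-4 - 26\right) \left(-501 - 30\right) \left(- \frac{1}{516311}\right) = - 30 \left(-501 - 30\right) \left(- \frac{1}{516311}\right) = \left(-30\right) \left(-531\right) \left(- \frac{1}{516311}\right) = 15930 \left(- \frac{1}{516311}\right) = - \frac{15930}{516311}$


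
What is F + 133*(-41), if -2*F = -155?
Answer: -10751/2 ≈ -5375.5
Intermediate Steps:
F = 155/2 (F = -1/2*(-155) = 155/2 ≈ 77.500)
F + 133*(-41) = 155/2 + 133*(-41) = 155/2 - 5453 = -10751/2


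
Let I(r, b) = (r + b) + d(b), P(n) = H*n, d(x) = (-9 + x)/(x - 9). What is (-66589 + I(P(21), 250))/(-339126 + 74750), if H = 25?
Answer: 65813/264376 ≈ 0.24894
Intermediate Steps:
d(x) = 1 (d(x) = (-9 + x)/(-9 + x) = 1)
P(n) = 25*n
I(r, b) = 1 + b + r (I(r, b) = (r + b) + 1 = (b + r) + 1 = 1 + b + r)
(-66589 + I(P(21), 250))/(-339126 + 74750) = (-66589 + (1 + 250 + 25*21))/(-339126 + 74750) = (-66589 + (1 + 250 + 525))/(-264376) = (-66589 + 776)*(-1/264376) = -65813*(-1/264376) = 65813/264376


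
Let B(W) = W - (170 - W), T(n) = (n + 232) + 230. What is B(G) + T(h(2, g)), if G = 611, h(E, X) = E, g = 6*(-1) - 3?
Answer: 1516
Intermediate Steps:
g = -9 (g = -6 - 3 = -9)
T(n) = 462 + n (T(n) = (232 + n) + 230 = 462 + n)
B(W) = -170 + 2*W (B(W) = W + (-170 + W) = -170 + 2*W)
B(G) + T(h(2, g)) = (-170 + 2*611) + (462 + 2) = (-170 + 1222) + 464 = 1052 + 464 = 1516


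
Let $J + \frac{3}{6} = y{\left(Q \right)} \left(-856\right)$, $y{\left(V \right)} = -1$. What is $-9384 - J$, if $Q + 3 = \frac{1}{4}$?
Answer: $- \frac{20479}{2} \approx -10240.0$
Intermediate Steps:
$Q = - \frac{11}{4}$ ($Q = -3 + \frac{1}{4} = - \frac{11}{4} \approx -2.75$)
$J = \frac{1711}{2}$ ($J = - \frac{1}{2} - -856 = - \frac{1}{2} + 856 = \frac{1711}{2} \approx 855.5$)
$-9384 - J = -9384 - \frac{1711}{2} = - \frac{20479}{2}$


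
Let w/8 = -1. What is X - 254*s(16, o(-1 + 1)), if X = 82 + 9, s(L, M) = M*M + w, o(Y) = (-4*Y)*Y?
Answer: 2123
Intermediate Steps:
o(Y) = -4*Y²
w = -8 (w = 8*(-1) = -8)
s(L, M) = -8 + M² (s(L, M) = M*M - 8 = M² - 8 = -8 + M²)
X = 91
X - 254*s(16, o(-1 + 1)) = 91 - 254*(-8 + (-4*(-1 + 1)²)²) = 91 - 254*(-8 + (-4*0²)²) = 91 - 254*(-8 + (-4*0)²) = 91 - 254*(-8 + 0²) = 91 - 254*(-8 + 0) = 91 - 254*(-8) = 91 + 2032 = 2123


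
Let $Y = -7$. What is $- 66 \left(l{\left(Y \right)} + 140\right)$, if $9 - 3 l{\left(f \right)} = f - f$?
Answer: $-9438$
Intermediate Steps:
$l{\left(f \right)} = 3$ ($l{\left(f \right)} = 3 - \frac{f - f}{3} = 3 - 0 = 3 + 0 = 3$)
$- 66 \left(l{\left(Y \right)} + 140\right) = - 66 \left(3 + 140\right) = \left(-66\right) 143 = -9438$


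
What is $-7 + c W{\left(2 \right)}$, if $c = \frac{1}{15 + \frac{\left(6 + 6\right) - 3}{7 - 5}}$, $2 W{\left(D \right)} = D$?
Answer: $- \frac{271}{39} \approx -6.9487$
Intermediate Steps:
$W{\left(D \right)} = \frac{D}{2}$
$c = \frac{2}{39}$ ($c = \frac{1}{15 + \frac{12 - 3}{2}} = \frac{1}{15 + 9 \cdot \frac{1}{2}} = \frac{1}{15 + \frac{9}{2}} = \frac{1}{\frac{39}{2}} = \frac{2}{39} \approx 0.051282$)
$-7 + c W{\left(2 \right)} = -7 + \frac{2 \cdot \frac{1}{2} \cdot 2}{39} = -7 + \frac{2}{39} \cdot 1 = -7 + \frac{2}{39} = - \frac{271}{39}$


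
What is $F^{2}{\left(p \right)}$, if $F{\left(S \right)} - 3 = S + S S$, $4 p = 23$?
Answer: $\frac{447561}{256} \approx 1748.3$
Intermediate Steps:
$p = \frac{23}{4}$ ($p = \frac{1}{4} \cdot 23 = \frac{23}{4} \approx 5.75$)
$F{\left(S \right)} = 3 + S + S^{2}$ ($F{\left(S \right)} = 3 + \left(S + S S\right) = 3 + \left(S + S^{2}\right) = 3 + S + S^{2}$)
$F^{2}{\left(p \right)} = \left(3 + \frac{23}{4} + \left(\frac{23}{4}\right)^{2}\right)^{2} = \left(3 + \frac{23}{4} + \frac{529}{16}\right)^{2} = \left(\frac{669}{16}\right)^{2} = \frac{447561}{256}$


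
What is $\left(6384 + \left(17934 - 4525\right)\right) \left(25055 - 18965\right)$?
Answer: $120539370$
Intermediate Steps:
$\left(6384 + \left(17934 - 4525\right)\right) \left(25055 - 18965\right) = \left(6384 + 13409\right) 6090 = 19793 \cdot 6090 = 120539370$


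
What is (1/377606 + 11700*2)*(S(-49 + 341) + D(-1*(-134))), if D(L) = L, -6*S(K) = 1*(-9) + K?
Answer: 4603545788921/2265636 ≈ 2.0319e+6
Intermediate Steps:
S(K) = 3/2 - K/6 (S(K) = -(1*(-9) + K)/6 = -(-9 + K)/6 = 3/2 - K/6)
(1/377606 + 11700*2)*(S(-49 + 341) + D(-1*(-134))) = (1/377606 + 11700*2)*((3/2 - (-49 + 341)/6) - 1*(-134)) = (1/377606 + 23400)*((3/2 - 1/6*292) + 134) = 8835980401*((3/2 - 146/3) + 134)/377606 = 8835980401*(-283/6 + 134)/377606 = (8835980401/377606)*(521/6) = 4603545788921/2265636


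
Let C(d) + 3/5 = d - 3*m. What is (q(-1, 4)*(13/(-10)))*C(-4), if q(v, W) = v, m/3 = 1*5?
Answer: -1612/25 ≈ -64.480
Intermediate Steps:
m = 15 (m = 3*(1*5) = 3*5 = 15)
C(d) = -228/5 + d (C(d) = -3/5 + (d - 3*15) = -3/5 + (d - 45) = -3/5 + (-45 + d) = -228/5 + d)
(q(-1, 4)*(13/(-10)))*C(-4) = (-13/(-10))*(-228/5 - 4) = -13*(-1)/10*(-248/5) = -1*(-13/10)*(-248/5) = (13/10)*(-248/5) = -1612/25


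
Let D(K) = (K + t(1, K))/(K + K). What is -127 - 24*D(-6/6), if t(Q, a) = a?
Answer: -151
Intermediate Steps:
D(K) = 1 (D(K) = (K + K)/(K + K) = (2*K)/((2*K)) = (2*K)*(1/(2*K)) = 1)
-127 - 24*D(-6/6) = -127 - 24*1 = -127 - 24 = -151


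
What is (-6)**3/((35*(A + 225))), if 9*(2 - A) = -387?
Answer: -4/175 ≈ -0.022857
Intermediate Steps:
A = 45 (A = 2 - 1/9*(-387) = 2 + 43 = 45)
(-6)**3/((35*(A + 225))) = (-6)**3/((35*(45 + 225))) = -216/(35*270) = -216/9450 = -216*1/9450 = -4/175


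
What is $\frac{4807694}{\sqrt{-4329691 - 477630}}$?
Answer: $- \frac{4807694 i \sqrt{4807321}}{4807321} \approx - 2192.7 i$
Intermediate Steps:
$\frac{4807694}{\sqrt{-4329691 - 477630}} = \frac{4807694}{\sqrt{-4807321}} = \frac{4807694}{i \sqrt{4807321}} = 4807694 \left(- \frac{i \sqrt{4807321}}{4807321}\right) = - \frac{4807694 i \sqrt{4807321}}{4807321}$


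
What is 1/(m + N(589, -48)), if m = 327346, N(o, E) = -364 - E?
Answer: 1/327030 ≈ 3.0578e-6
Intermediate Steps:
1/(m + N(589, -48)) = 1/(327346 + (-364 - 1*(-48))) = 1/(327346 + (-364 + 48)) = 1/(327346 - 316) = 1/327030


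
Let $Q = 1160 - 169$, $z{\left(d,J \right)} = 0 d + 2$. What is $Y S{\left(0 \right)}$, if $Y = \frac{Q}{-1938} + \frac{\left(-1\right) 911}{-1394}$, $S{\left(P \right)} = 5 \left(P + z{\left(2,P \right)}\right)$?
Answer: $\frac{56480}{39729} \approx 1.4216$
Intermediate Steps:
$z{\left(d,J \right)} = 2$ ($z{\left(d,J \right)} = 0 + 2 = 2$)
$S{\left(P \right)} = 10 + 5 P$ ($S{\left(P \right)} = 5 \left(P + 2\right) = 5 \left(2 + P\right) = 10 + 5 P$)
$Q = 991$
$Y = \frac{5648}{39729}$ ($Y = \frac{991}{-1938} + \frac{\left(-1\right) 911}{-1394} = 991 \left(- \frac{1}{1938}\right) - - \frac{911}{1394} = - \frac{991}{1938} + \frac{911}{1394} = \frac{5648}{39729} \approx 0.14216$)
$Y S{\left(0 \right)} = \frac{5648 \left(10 + 5 \cdot 0\right)}{39729} = \frac{5648 \left(10 + 0\right)}{39729} = \frac{5648}{39729} \cdot 10 = \frac{56480}{39729}$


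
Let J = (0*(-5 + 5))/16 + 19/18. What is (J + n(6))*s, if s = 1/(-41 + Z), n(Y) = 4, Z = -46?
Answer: -91/1566 ≈ -0.058110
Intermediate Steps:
s = -1/87 (s = 1/(-41 - 46) = 1/(-87) = -1/87 ≈ -0.011494)
J = 19/18 (J = (0*0)*(1/16) + 19*(1/18) = 0*(1/16) + 19/18 = 0 + 19/18 = 19/18 ≈ 1.0556)
(J + n(6))*s = (19/18 + 4)*(-1/87) = (91/18)*(-1/87) = -91/1566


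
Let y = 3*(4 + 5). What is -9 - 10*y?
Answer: -279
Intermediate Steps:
y = 27 (y = 3*9 = 27)
-9 - 10*y = -9 - 10*27 = -9 - 270 = -279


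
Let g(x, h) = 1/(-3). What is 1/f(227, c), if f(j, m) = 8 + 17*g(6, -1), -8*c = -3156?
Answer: 3/7 ≈ 0.42857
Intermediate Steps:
g(x, h) = -1/3
c = 789/2 (c = -1/8*(-3156) = 789/2 ≈ 394.50)
f(j, m) = 7/3 (f(j, m) = 8 + 17*(-1/3) = 8 - 17/3 = 7/3)
1/f(227, c) = 1/(7/3) = 3/7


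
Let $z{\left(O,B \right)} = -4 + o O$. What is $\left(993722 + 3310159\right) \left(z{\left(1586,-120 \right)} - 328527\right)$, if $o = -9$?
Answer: $-1475391926205$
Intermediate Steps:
$z{\left(O,B \right)} = -4 - 9 O$
$\left(993722 + 3310159\right) \left(z{\left(1586,-120 \right)} - 328527\right) = \left(993722 + 3310159\right) \left(\left(-4 - 14274\right) - 328527\right) = 4303881 \left(\left(-4 - 14274\right) - 328527\right) = 4303881 \left(-14278 - 328527\right) = 4303881 \left(-342805\right) = -1475391926205$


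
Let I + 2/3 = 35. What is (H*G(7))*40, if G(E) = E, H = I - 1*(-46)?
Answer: 67480/3 ≈ 22493.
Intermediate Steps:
I = 103/3 (I = -2/3 + 35 = 103/3 ≈ 34.333)
H = 241/3 (H = 103/3 - 1*(-46) = 103/3 + 46 = 241/3 ≈ 80.333)
(H*G(7))*40 = ((241/3)*7)*40 = (1687/3)*40 = 67480/3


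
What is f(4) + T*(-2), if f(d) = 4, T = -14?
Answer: 32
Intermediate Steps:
f(4) + T*(-2) = 4 - 14*(-2) = 4 + 28 = 32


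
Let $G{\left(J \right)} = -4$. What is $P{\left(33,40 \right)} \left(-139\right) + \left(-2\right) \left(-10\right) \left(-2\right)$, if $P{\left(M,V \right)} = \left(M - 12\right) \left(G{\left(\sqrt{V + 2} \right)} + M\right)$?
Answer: $-84691$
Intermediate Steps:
$P{\left(M,V \right)} = \left(-12 + M\right) \left(-4 + M\right)$ ($P{\left(M,V \right)} = \left(M - 12\right) \left(-4 + M\right) = \left(-12 + M\right) \left(-4 + M\right)$)
$P{\left(33,40 \right)} \left(-139\right) + \left(-2\right) \left(-10\right) \left(-2\right) = \left(48 + 33^{2} - 528\right) \left(-139\right) + \left(-2\right) \left(-10\right) \left(-2\right) = \left(48 + 1089 - 528\right) \left(-139\right) + 20 \left(-2\right) = 609 \left(-139\right) - 40 = -84651 - 40 = -84691$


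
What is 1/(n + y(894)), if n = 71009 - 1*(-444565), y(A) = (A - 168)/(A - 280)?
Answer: 307/158281581 ≈ 1.9396e-6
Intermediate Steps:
y(A) = (-168 + A)/(-280 + A)
n = 515574 (n = 71009 + 444565 = 515574)
1/(n + y(894)) = 1/(515574 + (-168 + 894)/(-280 + 894)) = 1/(515574 + 726/614) = 1/(515574 + (1/614)*726) = 1/(515574 + 363/307) = 1/(158281581/307) = 307/158281581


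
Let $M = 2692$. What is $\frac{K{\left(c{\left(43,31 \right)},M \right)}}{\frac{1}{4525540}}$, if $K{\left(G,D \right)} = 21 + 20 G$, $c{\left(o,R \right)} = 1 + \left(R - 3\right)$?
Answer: $2719849540$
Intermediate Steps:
$c{\left(o,R \right)} = -2 + R$ ($c{\left(o,R \right)} = 1 + \left(R - 3\right) = 1 + \left(-3 + R\right) = -2 + R$)
$\frac{K{\left(c{\left(43,31 \right)},M \right)}}{\frac{1}{4525540}} = \frac{21 + 20 \left(-2 + 31\right)}{\frac{1}{4525540}} = \left(21 + 20 \cdot 29\right) \frac{1}{\frac{1}{4525540}} = \left(21 + 580\right) 4525540 = 601 \cdot 4525540 = 2719849540$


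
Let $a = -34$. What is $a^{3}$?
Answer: $-39304$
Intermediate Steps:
$a^{3} = \left(-34\right)^{3} = -39304$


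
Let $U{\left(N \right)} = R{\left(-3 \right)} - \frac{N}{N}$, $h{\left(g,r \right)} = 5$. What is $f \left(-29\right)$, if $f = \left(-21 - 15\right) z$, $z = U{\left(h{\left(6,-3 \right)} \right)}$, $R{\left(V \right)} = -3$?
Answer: $-4176$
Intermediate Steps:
$U{\left(N \right)} = -4$ ($U{\left(N \right)} = -3 - \frac{N}{N} = -3 - 1 = -4$)
$z = -4$
$f = 144$ ($f = \left(-21 - 15\right) \left(-4\right) = \left(-36\right) \left(-4\right) = 144$)
$f \left(-29\right) = 144 \left(-29\right) = -4176$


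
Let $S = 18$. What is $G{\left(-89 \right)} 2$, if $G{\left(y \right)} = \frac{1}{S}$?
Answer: $\frac{1}{9} \approx 0.11111$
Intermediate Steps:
$G{\left(y \right)} = \frac{1}{18}$
$G{\left(-89 \right)} 2 = \frac{1}{18} \cdot 2 = \frac{1}{9}$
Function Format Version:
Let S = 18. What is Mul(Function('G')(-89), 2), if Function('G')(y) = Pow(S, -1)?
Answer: Rational(1, 9) ≈ 0.11111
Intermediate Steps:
Function('G')(y) = Rational(1, 18) (Function('G')(y) = Pow(18, -1) = Rational(1, 18))
Mul(Function('G')(-89), 2) = Mul(Rational(1, 18), 2) = Rational(1, 9)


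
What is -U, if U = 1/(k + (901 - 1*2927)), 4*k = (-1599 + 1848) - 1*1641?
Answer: 1/2374 ≈ 0.00042123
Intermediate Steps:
k = -348 (k = ((-1599 + 1848) - 1*1641)/4 = (249 - 1641)/4 = (1/4)*(-1392) = -348)
U = -1/2374 (U = 1/(-348 + (901 - 1*2927)) = 1/(-348 + (901 - 2927)) = 1/(-348 - 2026) = 1/(-2374) = -1/2374 ≈ -0.00042123)
-U = -1*(-1/2374) = 1/2374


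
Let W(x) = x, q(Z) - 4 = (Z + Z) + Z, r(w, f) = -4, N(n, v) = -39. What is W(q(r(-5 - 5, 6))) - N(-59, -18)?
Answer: 31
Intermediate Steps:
q(Z) = 4 + 3*Z (q(Z) = 4 + ((Z + Z) + Z) = 4 + (2*Z + Z) = 4 + 3*Z)
W(q(r(-5 - 5, 6))) - N(-59, -18) = (4 + 3*(-4)) - 1*(-39) = (4 - 12) + 39 = -8 + 39 = 31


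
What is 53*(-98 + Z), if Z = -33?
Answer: -6943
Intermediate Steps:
53*(-98 + Z) = 53*(-98 - 33) = 53*(-131) = -6943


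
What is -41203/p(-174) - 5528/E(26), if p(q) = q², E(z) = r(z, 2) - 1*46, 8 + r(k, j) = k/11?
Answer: 227202463/2149596 ≈ 105.70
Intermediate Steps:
r(k, j) = -8 + k/11
E(z) = -54 + z/11 (E(z) = (-8 + z/11) - 1*46 = (-8 + z/11) - 46 = -54 + z/11)
-41203/p(-174) - 5528/E(26) = -41203/((-174)²) - 5528/(-54 + (1/11)*26) = -41203/30276 - 5528/(-54 + 26/11) = -41203*1/30276 - 5528/(-568/11) = -41203/30276 - 5528*(-11/568) = -41203/30276 + 7601/71 = 227202463/2149596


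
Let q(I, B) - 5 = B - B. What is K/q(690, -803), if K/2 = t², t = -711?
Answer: 1011042/5 ≈ 2.0221e+5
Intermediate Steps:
q(I, B) = 5 (q(I, B) = 5 + (B - B) = 5 + 0 = 5)
K = 1011042 (K = 2*(-711)² = 2*505521 = 1011042)
K/q(690, -803) = 1011042/5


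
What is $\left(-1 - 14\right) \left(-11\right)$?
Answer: $165$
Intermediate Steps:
$\left(-1 - 14\right) \left(-11\right) = \left(-15\right) \left(-11\right) = 165$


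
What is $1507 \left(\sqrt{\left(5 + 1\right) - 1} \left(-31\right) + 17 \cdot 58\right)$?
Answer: $1485902 - 46717 \sqrt{5} \approx 1.3814 \cdot 10^{6}$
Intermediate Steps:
$1507 \left(\sqrt{\left(5 + 1\right) - 1} \left(-31\right) + 17 \cdot 58\right) = 1507 \left(\sqrt{6 - 1} \left(-31\right) + 986\right) = 1507 \left(\sqrt{5} \left(-31\right) + 986\right) = 1507 \left(- 31 \sqrt{5} + 986\right) = 1507 \left(986 - 31 \sqrt{5}\right) = 1485902 - 46717 \sqrt{5}$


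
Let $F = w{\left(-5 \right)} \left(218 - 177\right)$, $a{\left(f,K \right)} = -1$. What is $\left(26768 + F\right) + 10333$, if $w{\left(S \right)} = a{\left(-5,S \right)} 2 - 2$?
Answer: $36937$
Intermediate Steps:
$w{\left(S \right)} = -4$ ($w{\left(S \right)} = \left(-1\right) 2 - 2 = -2 - 2 = -4$)
$F = -164$ ($F = - 4 \left(218 - 177\right) = \left(-4\right) 41 = -164$)
$\left(26768 + F\right) + 10333 = \left(26768 - 164\right) + 10333 = 26604 + 10333 = 36937$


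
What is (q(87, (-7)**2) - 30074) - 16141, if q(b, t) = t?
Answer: -46166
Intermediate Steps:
(q(87, (-7)**2) - 30074) - 16141 = ((-7)**2 - 30074) - 16141 = (49 - 30074) - 16141 = -30025 - 16141 = -46166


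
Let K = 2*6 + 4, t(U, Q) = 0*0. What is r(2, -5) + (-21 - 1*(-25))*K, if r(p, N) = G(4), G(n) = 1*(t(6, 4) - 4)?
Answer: 60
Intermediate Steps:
t(U, Q) = 0
K = 16 (K = 12 + 4 = 16)
G(n) = -4 (G(n) = 1*(0 - 4) = 1*(-4) = -4)
r(p, N) = -4
r(2, -5) + (-21 - 1*(-25))*K = -4 + (-21 - 1*(-25))*16 = -4 + (-21 + 25)*16 = -4 + 4*16 = -4 + 64 = 60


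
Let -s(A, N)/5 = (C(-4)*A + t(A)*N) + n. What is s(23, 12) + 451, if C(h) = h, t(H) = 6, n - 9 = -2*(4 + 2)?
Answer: 566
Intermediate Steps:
n = -3 (n = 9 - 2*(4 + 2) = 9 - 2*6 = 9 - 12 = -3)
s(A, N) = 15 - 30*N + 20*A (s(A, N) = -5*((-4*A + 6*N) - 3) = -5*(-3 - 4*A + 6*N) = 15 - 30*N + 20*A)
s(23, 12) + 451 = (15 - 30*12 + 20*23) + 451 = (15 - 360 + 460) + 451 = 115 + 451 = 566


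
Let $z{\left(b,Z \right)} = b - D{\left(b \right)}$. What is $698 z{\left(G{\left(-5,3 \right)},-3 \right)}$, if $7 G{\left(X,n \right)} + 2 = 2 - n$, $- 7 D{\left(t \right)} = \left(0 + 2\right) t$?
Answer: $- \frac{18846}{49} \approx -384.61$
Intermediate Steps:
$D{\left(t \right)} = - \frac{2 t}{7}$ ($D{\left(t \right)} = - \frac{\left(0 + 2\right) t}{7} = - \frac{2 t}{7}$)
$G{\left(X,n \right)} = - \frac{n}{7}$ ($G{\left(X,n \right)} = - \frac{2}{7} + \frac{2 - n}{7} = - \frac{2}{7} - \left(- \frac{2}{7} + \frac{n}{7}\right) = - \frac{n}{7}$)
$z{\left(b,Z \right)} = \frac{9 b}{7}$ ($z{\left(b,Z \right)} = b - - \frac{2 b}{7} = b + \frac{2 b}{7} = \frac{9 b}{7}$)
$698 z{\left(G{\left(-5,3 \right)},-3 \right)} = 698 \frac{9 \left(\left(- \frac{1}{7}\right) 3\right)}{7} = 698 \cdot \frac{9}{7} \left(- \frac{3}{7}\right) = 698 \left(- \frac{27}{49}\right) = - \frac{18846}{49}$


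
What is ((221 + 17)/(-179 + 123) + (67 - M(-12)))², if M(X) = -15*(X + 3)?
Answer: 83521/16 ≈ 5220.1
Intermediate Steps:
M(X) = -45 - 15*X (M(X) = -15*(3 + X) = -45 - 15*X)
((221 + 17)/(-179 + 123) + (67 - M(-12)))² = ((221 + 17)/(-179 + 123) + (67 - (-45 - 15*(-12))))² = (238/(-56) + (67 - (-45 + 180)))² = (238*(-1/56) + (67 - 1*135))² = (-17/4 + (67 - 135))² = (-17/4 - 68)² = (-289/4)² = 83521/16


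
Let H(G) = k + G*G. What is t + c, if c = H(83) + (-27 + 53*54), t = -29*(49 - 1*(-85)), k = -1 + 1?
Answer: 5838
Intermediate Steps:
k = 0
H(G) = G**2 (H(G) = 0 + G*G = 0 + G**2 = G**2)
t = -3886 (t = -29*(49 + 85) = -29*134 = -3886)
c = 9724 (c = 83**2 + (-27 + 53*54) = 6889 + (-27 + 2862) = 6889 + 2835 = 9724)
t + c = -3886 + 9724 = 5838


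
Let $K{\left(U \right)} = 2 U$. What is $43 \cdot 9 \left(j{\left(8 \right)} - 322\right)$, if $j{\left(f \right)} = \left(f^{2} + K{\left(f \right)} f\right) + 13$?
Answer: $-45279$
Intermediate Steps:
$j{\left(f \right)} = 13 + 3 f^{2}$ ($j{\left(f \right)} = \left(f^{2} + 2 f f\right) + 13 = \left(f^{2} + 2 f^{2}\right) + 13 = 3 f^{2} + 13 = 13 + 3 f^{2}$)
$43 \cdot 9 \left(j{\left(8 \right)} - 322\right) = 43 \cdot 9 \left(\left(13 + 3 \cdot 8^{2}\right) - 322\right) = 387 \left(\left(13 + 3 \cdot 64\right) - 322\right) = 387 \left(\left(13 + 192\right) - 322\right) = 387 \left(205 - 322\right) = 387 \left(-117\right) = -45279$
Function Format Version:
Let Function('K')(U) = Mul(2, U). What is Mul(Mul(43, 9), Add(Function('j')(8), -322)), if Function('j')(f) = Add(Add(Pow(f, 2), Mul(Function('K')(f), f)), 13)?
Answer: -45279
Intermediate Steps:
Function('j')(f) = Add(13, Mul(3, Pow(f, 2))) (Function('j')(f) = Add(Add(Pow(f, 2), Mul(Mul(2, f), f)), 13) = Add(Add(Pow(f, 2), Mul(2, Pow(f, 2))), 13) = Add(Mul(3, Pow(f, 2)), 13) = Add(13, Mul(3, Pow(f, 2))))
Mul(Mul(43, 9), Add(Function('j')(8), -322)) = Mul(Mul(43, 9), Add(Add(13, Mul(3, Pow(8, 2))), -322)) = Mul(387, Add(Add(13, Mul(3, 64)), -322)) = Mul(387, Add(Add(13, 192), -322)) = Mul(387, Add(205, -322)) = Mul(387, -117) = -45279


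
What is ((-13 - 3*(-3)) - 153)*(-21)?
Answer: 3297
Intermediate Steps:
((-13 - 3*(-3)) - 153)*(-21) = ((-13 - 1*(-9)) - 153)*(-21) = ((-13 + 9) - 153)*(-21) = (-4 - 153)*(-21) = -157*(-21) = 3297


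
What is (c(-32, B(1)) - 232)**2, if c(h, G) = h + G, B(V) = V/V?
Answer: 69169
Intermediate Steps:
B(V) = 1
c(h, G) = G + h
(c(-32, B(1)) - 232)**2 = ((1 - 32) - 232)**2 = (-31 - 232)**2 = (-263)**2 = 69169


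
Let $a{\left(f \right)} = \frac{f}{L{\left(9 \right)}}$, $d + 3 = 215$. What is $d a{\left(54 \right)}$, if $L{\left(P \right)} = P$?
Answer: $1272$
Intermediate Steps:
$d = 212$ ($d = -3 + 215 = 212$)
$a{\left(f \right)} = \frac{f}{9}$
$d a{\left(54 \right)} = 212 \cdot \frac{1}{9} \cdot 54 = 212 \cdot 6 = 1272$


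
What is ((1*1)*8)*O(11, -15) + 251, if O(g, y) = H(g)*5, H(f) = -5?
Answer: 51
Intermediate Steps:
O(g, y) = -25 (O(g, y) = -5*5 = -25)
((1*1)*8)*O(11, -15) + 251 = ((1*1)*8)*(-25) + 251 = (1*8)*(-25) + 251 = 8*(-25) + 251 = -200 + 251 = 51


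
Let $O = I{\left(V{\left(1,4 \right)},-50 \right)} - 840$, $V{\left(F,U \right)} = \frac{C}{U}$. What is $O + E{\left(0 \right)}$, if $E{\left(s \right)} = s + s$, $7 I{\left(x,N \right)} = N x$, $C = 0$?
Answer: $-840$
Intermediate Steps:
$V{\left(F,U \right)} = 0$ ($V{\left(F,U \right)} = \frac{0}{U} = 0$)
$I{\left(x,N \right)} = \frac{N x}{7}$
$E{\left(s \right)} = 2 s$
$O = -840$ ($O = \frac{1}{7} \left(-50\right) 0 - 840 = 0 - 840 = -840$)
$O + E{\left(0 \right)} = -840 + 2 \cdot 0 = -840 + 0 = -840$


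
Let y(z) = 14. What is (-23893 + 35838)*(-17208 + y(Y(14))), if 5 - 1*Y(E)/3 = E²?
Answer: -205382330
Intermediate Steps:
Y(E) = 15 - 3*E²
(-23893 + 35838)*(-17208 + y(Y(14))) = (-23893 + 35838)*(-17208 + 14) = 11945*(-17194) = -205382330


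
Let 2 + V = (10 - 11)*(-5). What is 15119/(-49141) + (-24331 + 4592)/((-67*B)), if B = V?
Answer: 966955280/9877341 ≈ 97.896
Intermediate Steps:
V = 3 (V = -2 + (10 - 11)*(-5) = -2 - 1*(-5) = -2 + 5 = 3)
B = 3
15119/(-49141) + (-24331 + 4592)/((-67*B)) = 15119/(-49141) + (-24331 + 4592)/((-67*3)) = 15119*(-1/49141) - 19739/(-201) = -15119/49141 - 19739*(-1/201) = -15119/49141 + 19739/201 = 966955280/9877341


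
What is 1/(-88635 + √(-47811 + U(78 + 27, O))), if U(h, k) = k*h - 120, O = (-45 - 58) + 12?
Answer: -29545/2618740237 - I*√57486/7856220711 ≈ -1.1282e-5 - 3.0519e-8*I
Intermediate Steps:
O = -91 (O = -103 + 12 = -91)
U(h, k) = -120 + h*k (U(h, k) = h*k - 120 = -120 + h*k)
1/(-88635 + √(-47811 + U(78 + 27, O))) = 1/(-88635 + √(-47811 + (-120 + (78 + 27)*(-91)))) = 1/(-88635 + √(-47811 + (-120 + 105*(-91)))) = 1/(-88635 + √(-47811 + (-120 - 9555))) = 1/(-88635 + √(-47811 - 9675)) = 1/(-88635 + √(-57486)) = 1/(-88635 + I*√57486)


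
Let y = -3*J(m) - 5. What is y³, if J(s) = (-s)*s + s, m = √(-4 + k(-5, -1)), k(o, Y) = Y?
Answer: -5300 - 3465*I*√5 ≈ -5300.0 - 7748.0*I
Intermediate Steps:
m = I*√5 (m = √(-4 - 1) = √(-5) = I*√5 ≈ 2.2361*I)
J(s) = s - s² (J(s) = -s² + s = s - s²)
y = -5 - 3*I*√5*(1 - I*√5) (y = -3*I*√5*(1 - I*√5) - 5 = -5 - 3*I*√5*(1 - I*√5) ≈ -20.0 - 6.7082*I)
y³ = (-20 - 3*I*√5)³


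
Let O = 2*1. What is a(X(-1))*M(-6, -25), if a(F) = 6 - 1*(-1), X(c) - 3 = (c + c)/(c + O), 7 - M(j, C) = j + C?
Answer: 266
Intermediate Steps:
O = 2
M(j, C) = 7 - C - j (M(j, C) = 7 - (j + C) = 7 - (C + j) = 7 + (-C - j) = 7 - C - j)
X(c) = 3 + 2*c/(2 + c) (X(c) = 3 + (c + c)/(c + 2) = 3 + (2*c)/(2 + c) = 3 + 2*c/(2 + c))
a(F) = 7 (a(F) = 6 + 1 = 7)
a(X(-1))*M(-6, -25) = 7*(7 - 1*(-25) - 1*(-6)) = 7*(7 + 25 + 6) = 7*38 = 266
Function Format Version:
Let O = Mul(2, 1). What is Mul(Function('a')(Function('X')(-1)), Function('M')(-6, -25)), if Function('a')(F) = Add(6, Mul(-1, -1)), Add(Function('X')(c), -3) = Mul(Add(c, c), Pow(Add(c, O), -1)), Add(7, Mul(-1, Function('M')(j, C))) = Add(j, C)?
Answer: 266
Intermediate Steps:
O = 2
Function('M')(j, C) = Add(7, Mul(-1, C), Mul(-1, j)) (Function('M')(j, C) = Add(7, Mul(-1, Add(j, C))) = Add(7, Mul(-1, Add(C, j))) = Add(7, Add(Mul(-1, C), Mul(-1, j))) = Add(7, Mul(-1, C), Mul(-1, j)))
Function('X')(c) = Add(3, Mul(2, c, Pow(Add(2, c), -1))) (Function('X')(c) = Add(3, Mul(Add(c, c), Pow(Add(c, 2), -1))) = Add(3, Mul(Mul(2, c), Pow(Add(2, c), -1))) = Add(3, Mul(2, c, Pow(Add(2, c), -1))))
Function('a')(F) = 7 (Function('a')(F) = Add(6, 1) = 7)
Mul(Function('a')(Function('X')(-1)), Function('M')(-6, -25)) = Mul(7, Add(7, Mul(-1, -25), Mul(-1, -6))) = Mul(7, Add(7, 25, 6)) = Mul(7, 38) = 266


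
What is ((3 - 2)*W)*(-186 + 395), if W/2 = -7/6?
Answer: -1463/3 ≈ -487.67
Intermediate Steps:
W = -7/3 (W = 2*(-7/6) = -7/3 ≈ -2.3333)
((3 - 2)*W)*(-186 + 395) = ((3 - 2)*(-7/3))*(-186 + 395) = (1*(-7/3))*209 = -7/3*209 = -1463/3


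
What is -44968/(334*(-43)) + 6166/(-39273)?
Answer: 838736086/282019413 ≈ 2.9740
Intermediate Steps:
-44968/(334*(-43)) + 6166/(-39273) = -44968/(-14362) + 6166*(-1/39273) = -44968*(-1/14362) - 6166/39273 = 22484/7181 - 6166/39273 = 838736086/282019413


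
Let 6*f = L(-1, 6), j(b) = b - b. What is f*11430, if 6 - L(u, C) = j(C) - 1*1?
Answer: 13335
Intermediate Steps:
j(b) = 0
L(u, C) = 7 (L(u, C) = 6 - (0 - 1*1) = 6 - (0 - 1) = 6 - 1*(-1) = 6 + 1 = 7)
f = 7/6 (f = (⅙)*7 = 7/6 ≈ 1.1667)
f*11430 = (7/6)*11430 = 13335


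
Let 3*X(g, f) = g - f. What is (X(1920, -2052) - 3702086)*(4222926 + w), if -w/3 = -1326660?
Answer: -30357002814372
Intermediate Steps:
X(g, f) = -f/3 + g/3 (X(g, f) = (g - f)/3 = -f/3 + g/3)
w = 3979980 (w = -3*(-1326660) = 3979980)
(X(1920, -2052) - 3702086)*(4222926 + w) = ((-⅓*(-2052) + (⅓)*1920) - 3702086)*(4222926 + 3979980) = ((684 + 640) - 3702086)*8202906 = (1324 - 3702086)*8202906 = -3700762*8202906 = -30357002814372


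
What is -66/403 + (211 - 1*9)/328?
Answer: 29879/66092 ≈ 0.45208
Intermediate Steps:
-66/403 + (211 - 1*9)/328 = -66*1/403 + (211 - 9)*(1/328) = -66/403 + 202*(1/328) = -66/403 + 101/164 = 29879/66092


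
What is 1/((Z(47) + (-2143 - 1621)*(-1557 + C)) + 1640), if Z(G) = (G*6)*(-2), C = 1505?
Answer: 1/196804 ≈ 5.0812e-6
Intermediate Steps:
Z(G) = -12*G (Z(G) = (6*G)*(-2) = -12*G)
1/((Z(47) + (-2143 - 1621)*(-1557 + C)) + 1640) = 1/((-12*47 + (-2143 - 1621)*(-1557 + 1505)) + 1640) = 1/((-564 - 3764*(-52)) + 1640) = 1/((-564 + 195728) + 1640) = 1/(195164 + 1640) = 1/196804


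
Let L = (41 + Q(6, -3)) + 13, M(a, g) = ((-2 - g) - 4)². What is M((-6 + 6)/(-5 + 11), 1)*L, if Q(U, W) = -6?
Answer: 2352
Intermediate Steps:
M(a, g) = (-6 - g)²
L = 48 (L = (41 - 6) + 13 = 35 + 13 = 48)
M((-6 + 6)/(-5 + 11), 1)*L = (6 + 1)²*48 = 7²*48 = 49*48 = 2352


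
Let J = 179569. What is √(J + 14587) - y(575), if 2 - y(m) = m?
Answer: 573 + 2*√48539 ≈ 1013.6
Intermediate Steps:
y(m) = 2 - m
√(J + 14587) - y(575) = √(179569 + 14587) - (2 - 1*575) = √194156 - (2 - 575) = 2*√48539 - 1*(-573) = 2*√48539 + 573 = 573 + 2*√48539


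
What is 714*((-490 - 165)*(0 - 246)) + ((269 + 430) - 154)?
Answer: 115047365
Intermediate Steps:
714*((-490 - 165)*(0 - 246)) + ((269 + 430) - 154) = 714*(-655*(-246)) + (699 - 154) = 714*161130 + 545 = 115046820 + 545 = 115047365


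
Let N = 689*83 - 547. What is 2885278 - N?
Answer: 2828638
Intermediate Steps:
N = 56640 (N = 57187 - 547 = 56640)
2885278 - N = 2885278 - 1*56640 = 2885278 - 56640 = 2828638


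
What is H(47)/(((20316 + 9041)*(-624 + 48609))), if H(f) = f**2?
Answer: 2209/1408695645 ≈ 1.5681e-6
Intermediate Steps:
H(47)/(((20316 + 9041)*(-624 + 48609))) = 47**2/(((20316 + 9041)*(-624 + 48609))) = 2209/((29357*47985)) = 2209/1408695645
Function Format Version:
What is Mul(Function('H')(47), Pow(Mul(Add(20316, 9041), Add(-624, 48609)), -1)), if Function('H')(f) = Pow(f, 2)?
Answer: Rational(2209, 1408695645) ≈ 1.5681e-6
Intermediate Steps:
Mul(Function('H')(47), Pow(Mul(Add(20316, 9041), Add(-624, 48609)), -1)) = Mul(Pow(47, 2), Pow(Mul(Add(20316, 9041), Add(-624, 48609)), -1)) = Mul(2209, Pow(Mul(29357, 47985), -1)) = Mul(2209, Pow(1408695645, -1)) = Mul(2209, Rational(1, 1408695645)) = Rational(2209, 1408695645)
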